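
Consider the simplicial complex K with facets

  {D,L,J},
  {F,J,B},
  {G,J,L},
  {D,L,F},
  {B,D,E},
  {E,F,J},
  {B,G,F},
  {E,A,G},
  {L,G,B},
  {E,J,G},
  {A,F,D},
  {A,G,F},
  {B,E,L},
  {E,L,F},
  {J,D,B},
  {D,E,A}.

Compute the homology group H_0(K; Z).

Fix the vertex order A < B < D < E < F < G < J < L and write every simplex with vertices in increasing order. Then dim K = 2 and the simplices of K are:

  0-simplices (8): A, B, D, E, F, G, J, L
  1-simplices (24): AD, AE, AF, AG, BD, BE, BF, BG, BJ, BL, DE, DF, DJ, DL, EF, EG, EJ, EL, FG, FJ, FL, GJ, GL, JL
  2-simplices (16): ADE, ADF, AEG, AFG, BDE, BDJ, BEL, BFG, BFJ, BGL, DFL, DJL, EFJ, EFL, EGJ, GJL

giving chain groups C_0 ≅ Z^8, C_1 ≅ Z^24, C_2 ≅ Z^16.

∂_1: C_1 → C_0 sends each edge [p,q] (with p < q) to q − p. For instance
  ∂BL = L − B.
This gives a 8×24 integer matrix of rank 7; reducing to Smith normal form yields diagonal entries (1,1,1,1,1,1,1).

∂_2: C_2 → C_1 acts by ∂[p,q,r] = [q,r] − [p,r] + [p,q]. For instance
  ∂DFL = FL − DL + DF,
  ∂AFG = FG − AG + AF.
This gives a 24×16 integer matrix of rank 15; reducing to Smith normal form yields diagonal entries (1,1,1,1,1,1,1,1,1,1,1,1,1,1,1).

Reading off H_k = ker ∂_k / im ∂_{k+1}:

  H_0: rank C_0 − rank ∂_1 = 8 − 7 = 1, and the invariant factors of ∂_1 are all 1, so H_0 = Z.

H_0 = Z.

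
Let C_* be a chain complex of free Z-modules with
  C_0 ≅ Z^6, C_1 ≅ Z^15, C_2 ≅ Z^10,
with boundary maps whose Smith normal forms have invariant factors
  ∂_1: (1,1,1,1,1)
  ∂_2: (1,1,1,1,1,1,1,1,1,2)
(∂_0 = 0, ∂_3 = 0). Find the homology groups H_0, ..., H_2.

H_0 = Z,  H_1 = Z/2,  H_2 = 0.

H_0: b_0 = 6 − 0 − 5 = 1; torsion from ∂_1 factors > 1: none. So H_0 = Z.
H_1: b_1 = 15 − 5 − 10 = 0; torsion from ∂_2 factors > 1: [2]. So H_1 = Z/2.
H_2: b_2 = 10 − 10 − 0 = 0; torsion from ∂_3 factors > 1: none. So H_2 = 0.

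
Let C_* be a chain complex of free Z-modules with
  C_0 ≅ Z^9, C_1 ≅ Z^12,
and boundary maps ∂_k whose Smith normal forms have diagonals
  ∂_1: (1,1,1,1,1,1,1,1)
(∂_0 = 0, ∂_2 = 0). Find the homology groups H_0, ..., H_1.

H_0 = Z,  H_1 = Z^4.

H_0: b_0 = 9 − 0 − 8 = 1; torsion from ∂_1 factors > 1: none. So H_0 = Z.
H_1: b_1 = 12 − 8 − 0 = 4; torsion from ∂_2 factors > 1: none. So H_1 = Z^4.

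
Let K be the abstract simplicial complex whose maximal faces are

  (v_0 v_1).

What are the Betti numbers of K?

b_0 = 1, b_1 = 0.

Order the vertices as v_0 < v_1. Listing each simplex with vertices in this order, K has dimension 1 with simplices:

  0-simplices (2): [v_0], [v_1]
  1-simplices (1): [v_0,v_1]

giving chain groups C_0 ≅ Z^2, C_1 ≅ Z^1.

Boundary ∂_1: C_1 → C_0 sends each edge [p,q] (with p < q) to q − p.
As a 2×1 matrix over Z this has rank 1, with invariant factors (1).

Now H_k = ker ∂_k / im ∂_{k+1}, so:

  H_0: rank C_0 − rank ∂_1 = 2 − 1 = 1, and the invariant factors of ∂_1 are all 1, so H_0 ≅ Z.
  H_1: rank ker ∂_1 − rank ∂_2 = (1 − 1) − 0 = 0, and there is no ∂_2, so H_1 ≅ 0.

As a check, the Euler characteristic is 2 − 1 = 1, which agrees with 1 − 0 = 1.

Hence the Betti numbers are b_0 = 1, b_1 = 0.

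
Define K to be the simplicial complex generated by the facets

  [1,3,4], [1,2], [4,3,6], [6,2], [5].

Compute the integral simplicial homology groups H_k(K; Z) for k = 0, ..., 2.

Take the total order 1 < 2 < 3 < 4 < 5 < 6 on the vertex set. Then K (dimension 2) consists of the simplices:

  0-simplices (6): [1], [2], [3], [4], [5], [6]
  1-simplices (7): [1,2], [1,3], [1,4], [2,6], [3,4], [3,6], [4,6]
  2-simplices (2): [1,3,4], [3,4,6]

so the chain groups are C_0 ≅ Z^6, C_1 ≅ Z^7, C_2 ≅ Z^2.

Boundary ∂_1: C_1 → C_0 maps an edge to its endpoints' difference, ∂[p,q] = q − p. For instance
  ∂[3,4] = [4] − [3].
As a 6×7 matrix over Z this has rank 4, with invariant factors (1,1,1,1).

The boundary map ∂_2: C_2 → C_1 maps a triangle to the signed sum of its edges. For instance
  ∂[1,3,4] = [3,4] − [1,4] + [1,3],
  ∂[3,4,6] = [4,6] − [3,6] + [3,4].
The resulting 7×2 matrix has rank 2, and its Smith normal form has invariant factors (1,1).

Now H_k = ker ∂_k / im ∂_{k+1}, so:

  H_0: rank C_0 − rank ∂_1 = 6 − 4 = 2, and the invariant factors of ∂_1 are all 1, so H_0 ≅ Z^2.
  H_1: rank ker ∂_1 − rank ∂_2 = (7 − 4) − 2 = 1, and the invariant factors of ∂_2 are all 1, so H_1 ≅ Z.
  H_2: rank ker ∂_2 − rank ∂_3 = (2 − 2) − 0 = 0, and there is no ∂_3, so H_2 ≅ 0.

H_0 ≅ Z^2,  H_1 ≅ Z,  H_2 = 0.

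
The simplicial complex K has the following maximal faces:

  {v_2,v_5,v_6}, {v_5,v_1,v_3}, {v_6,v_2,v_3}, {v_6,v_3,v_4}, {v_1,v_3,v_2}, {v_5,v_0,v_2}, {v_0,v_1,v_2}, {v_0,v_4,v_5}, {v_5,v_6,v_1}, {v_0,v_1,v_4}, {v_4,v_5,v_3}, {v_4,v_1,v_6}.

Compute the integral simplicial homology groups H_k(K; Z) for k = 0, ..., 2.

We work with the vertex ordering v_0 < v_1 < v_2 < v_3 < v_4 < v_5 < v_6. The simplices of K, each written with vertices in increasing order, are:

  0-simplices (7): [v_0], [v_1], [v_2], [v_3], [v_4], [v_5], [v_6]
  1-simplices (18): (18 of them)
  2-simplices (12): (12 of them)

so the chain groups are C_0 ≅ Z^7, C_1 ≅ Z^18, C_2 ≅ Z^12.

Boundary ∂_1: C_1 → C_0 maps an edge to its endpoints' difference, ∂[p,q] = q − p. For instance
  ∂[v_4,v_5] = [v_5] − [v_4].
The resulting 7×18 matrix has rank 6, and its Smith normal form has invariant factors (1,1,1,1,1,1).

Boundary ∂_2: C_2 → C_1 maps a triangle to the signed sum of its edges. For instance
  ∂[v_0,v_2,v_5] = [v_2,v_5] − [v_0,v_5] + [v_0,v_2],
  ∂[v_2,v_3,v_6] = [v_3,v_6] − [v_2,v_6] + [v_2,v_3].
As a 18×12 matrix over Z this has rank 12, with invariant factors (1,1,1,1,1,1,1,1,1,1,1,2).

From H_k ≅ ker(∂_k) / im(∂_{k+1}) we obtain:

  H_0: rank C_0 − rank ∂_1 = 7 − 6 = 1, and the invariant factors of ∂_1 are all 1, so H_0 ≅ Z.
  H_1: rank ker ∂_1 − rank ∂_2 = (18 − 6) − 12 = 0, and ∂_2 has invariant factor 2 > 1, so H_1 ≅ Z/2Z.
  H_2: rank ker ∂_2 − rank ∂_3 = (12 − 12) − 0 = 0, and there is no ∂_3, so H_2 ≅ 0.

H_0 = Z,  H_1 = Z/2Z,  H_2 = 0.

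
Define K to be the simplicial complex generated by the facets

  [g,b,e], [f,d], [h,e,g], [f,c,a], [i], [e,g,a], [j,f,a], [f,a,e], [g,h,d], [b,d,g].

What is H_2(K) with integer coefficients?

Fix the vertex order a < b < c < d < e < f < g < h < i < j and write every simplex with vertices in increasing order. Then dim K = 2 and the simplices of K are:

  0-simplices (10): a, b, c, d, e, f, g, h, i, j
  1-simplices (17): ac, ae, af, ag, aj, bd, be, bg, cf, df, dg, dh, ef, eg, eh, fj, gh
  2-simplices (8): acf, aef, aeg, afj, bdg, beg, dgh, egh

so the chain groups are C_0 ≅ Z^10, C_1 ≅ Z^17, C_2 ≅ Z^8.

∂_1: C_1 → C_0 is given by ∂[p,q] = [q] − [p]. For instance
  ∂aj = j − a.
As a 10×17 matrix over Z this has rank 8, with invariant factors (1,1,1,1,1,1,1,1).

∂_2: C_2 → C_1 acts by ∂[p,q,r] = [q,r] − [p,r] + [p,q]. For instance
  ∂aeg = eg − ag + ae,
  ∂aef = ef − af + ae.
The resulting 17×8 matrix has rank 8, and its Smith normal form has invariant factors (1,1,1,1,1,1,1,1).

Computing H_k = (kernel of ∂_k) / (image of ∂_{k+1}):

  H_2: rank ker ∂_2 − rank ∂_3 = (8 − 8) − 0 = 0, and there is no ∂_3, so H_2 = 0.

H_2 = 0.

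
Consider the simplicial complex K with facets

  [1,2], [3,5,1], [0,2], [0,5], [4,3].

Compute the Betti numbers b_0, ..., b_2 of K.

K has 6 vertices, 7 edges, 1 triangle.
rank ∂_0 = 0, rank ∂_1 = 5 ⇒ b_0 = 6 − 0 − 5 = 1; all invariant factors of ∂_1 are 1 so no torsion. So H_0 = Z.
rank ∂_1 = 5, rank ∂_2 = 1 ⇒ b_1 = 7 − 5 − 1 = 1; all invariant factors of ∂_2 are 1 so no torsion. So H_1 = Z.
rank ∂_2 = 1, rank ∂_3 = 0 ⇒ b_2 = 1 − 1 − 0 = 0. So H_2 = 0.

b_0 = 1, b_1 = 1, b_2 = 0.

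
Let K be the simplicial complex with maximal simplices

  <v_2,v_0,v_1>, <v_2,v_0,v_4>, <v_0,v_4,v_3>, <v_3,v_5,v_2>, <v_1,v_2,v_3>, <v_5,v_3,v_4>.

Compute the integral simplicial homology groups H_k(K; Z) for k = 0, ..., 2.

Fix the vertex order v_0 < v_1 < v_2 < v_3 < v_4 < v_5 and write every simplex with vertices in increasing order. Then dim K = 2 and the simplices of K are:

  0-simplices (6): [v_0], [v_1], [v_2], [v_3], [v_4], [v_5]
  1-simplices (12): [v_0,v_1], [v_0,v_2], [v_0,v_3], [v_0,v_4], [v_1,v_2], [v_1,v_3], [v_2,v_3], [v_2,v_4], [v_2,v_5], [v_3,v_4], [v_3,v_5], [v_4,v_5]
  2-simplices (6): [v_0,v_1,v_2], [v_0,v_2,v_4], [v_0,v_3,v_4], [v_1,v_2,v_3], [v_2,v_3,v_5], [v_3,v_4,v_5]

so the chain groups are C_0 ≅ Z^6, C_1 ≅ Z^12, C_2 ≅ Z^6.

The boundary map ∂_1: C_1 → C_0 sends each edge [p,q] (with p < q) to q − p.
The resulting 6×12 matrix has rank 5, and its Smith normal form has invariant factors (1,1,1,1,1).

Boundary ∂_2: C_2 → C_1 acts by ∂[p,q,r] = [q,r] − [p,r] + [p,q]. For instance
  ∂[v_2,v_3,v_5] = [v_3,v_5] − [v_2,v_5] + [v_2,v_3],
  ∂[v_1,v_2,v_3] = [v_2,v_3] − [v_1,v_3] + [v_1,v_2].
This gives a 12×6 integer matrix of rank 6; reducing to Smith normal form yields diagonal entries (1,1,1,1,1,1).

Now H_k = ker ∂_k / im ∂_{k+1}, so:

  H_0: rank C_0 − rank ∂_1 = 6 − 5 = 1, and the invariant factors of ∂_1 are all 1, so H_0 = Z.
  H_1: rank ker ∂_1 − rank ∂_2 = (12 − 5) − 6 = 1, and the invariant factors of ∂_2 are all 1, so H_1 = Z.
  H_2: rank ker ∂_2 − rank ∂_3 = (6 − 6) − 0 = 0, and there is no ∂_3, so H_2 = 0.

As a check, the Euler characteristic is 6 − 12 + 6 = 0, which agrees with 1 − 1 + 0 = 0.

H_0 = Z,  H_1 = Z,  H_2 = 0.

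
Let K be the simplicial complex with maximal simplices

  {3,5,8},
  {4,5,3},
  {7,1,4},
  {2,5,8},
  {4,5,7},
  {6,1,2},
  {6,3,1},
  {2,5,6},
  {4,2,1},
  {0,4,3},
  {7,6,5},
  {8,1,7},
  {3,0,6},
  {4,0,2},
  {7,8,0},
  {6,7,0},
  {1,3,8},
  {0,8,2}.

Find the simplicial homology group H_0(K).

H_0 ≅ Z.

Order the vertices as 0 < 1 < 2 < 3 < 4 < 5 < 6 < 7 < 8. Listing each simplex with vertices in this order, K has dimension 2 with simplices:

  0-simplices (9): [0], [1], [2], [3], [4], [5], [6], [7], [8]
  1-simplices (27): (27 of them)
  2-simplices (18): [0,2,4], [0,2,8], [0,3,4], [0,3,6], [0,6,7], [0,7,8], [1,2,4], [1,2,6], [1,3,6], [1,3,8], [1,4,7], [1,7,8], [2,5,6], [2,5,8], [3,4,5], [3,5,8], [4,5,7], [5,6,7]

so the chain groups are C_0 ≅ Z^9, C_1 ≅ Z^27, C_2 ≅ Z^18.

Boundary ∂_1: C_1 → C_0 sends each edge [p,q] (with p < q) to q − p.
As a 9×27 matrix over Z this has rank 8, with invariant factors (1,1,1,1,1,1,1,1).

∂_2: C_2 → C_1 maps a triangle to the signed sum of its edges. For instance
  ∂[0,2,8] = [2,8] − [0,8] + [0,2],
  ∂[1,2,4] = [2,4] − [1,4] + [1,2].
The resulting 27×18 matrix has rank 17, and its Smith normal form has invariant factors (1,1,1,1,1,1,1,1,1,1,1,1,1,1,1,1,1).

Computing H_k = (kernel of ∂_k) / (image of ∂_{k+1}):

  H_0: rank C_0 − rank ∂_1 = 9 − 8 = 1, and the invariant factors of ∂_1 are all 1, so H_0 = Z.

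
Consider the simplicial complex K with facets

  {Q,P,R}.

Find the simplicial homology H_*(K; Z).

K has 3 vertices, 3 edges, 1 triangle.
rank ∂_0 = 0, rank ∂_1 = 2 ⇒ b_0 = 3 − 0 − 2 = 1; all invariant factors of ∂_1 are 1 so no torsion. So H_0 = Z.
rank ∂_1 = 2, rank ∂_2 = 1 ⇒ b_1 = 3 − 2 − 1 = 0; all invariant factors of ∂_2 are 1 so no torsion. So H_1 = 0.
rank ∂_2 = 1, rank ∂_3 = 0 ⇒ b_2 = 1 − 1 − 0 = 0. So H_2 = 0.

H_0 = Z,  H_1 = 0,  H_2 = 0.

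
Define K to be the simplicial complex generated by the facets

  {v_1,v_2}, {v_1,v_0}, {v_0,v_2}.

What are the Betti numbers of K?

Order the vertices as v_0 < v_1 < v_2. Listing each simplex with vertices in this order, K has dimension 1 with simplices:

  0-simplices (3): [v_0], [v_1], [v_2]
  1-simplices (3): [v_0,v_1], [v_0,v_2], [v_1,v_2]

so the chain groups are C_0 ≅ Z^3, C_1 ≅ Z^3.

Boundary ∂_1: C_1 → C_0 sends each edge [p,q] (with p < q) to q − p.
The 3×3 boundary matrix has rank 2 and Smith normal form diag(1,1).

Reading off H_k = ker ∂_k / im ∂_{k+1}:

  H_0: rank C_0 − rank ∂_1 = 3 − 2 = 1, and the invariant factors of ∂_1 are all 1, so H_0 ≅ Z.
  H_1: rank ker ∂_1 − rank ∂_2 = (3 − 2) − 0 = 1, and there is no ∂_2, so H_1 ≅ Z.

(K is a triangulation of the circle S^1.)

Hence the Betti numbers are b_0 = 1, b_1 = 1.

b_0 = 1, b_1 = 1.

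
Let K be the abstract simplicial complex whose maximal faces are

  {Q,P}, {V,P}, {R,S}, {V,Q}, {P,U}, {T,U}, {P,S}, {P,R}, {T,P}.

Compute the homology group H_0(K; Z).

We work with the vertex ordering P < Q < R < S < T < U < V. The simplices of K, each written with vertices in increasing order, are:

  0-simplices (7): P, Q, R, S, T, U, V
  1-simplices (9): PQ, PR, PS, PT, PU, PV, QV, RS, TU

giving chain groups C_0 ≅ Z^7, C_1 ≅ Z^9.

∂_1: C_1 → C_0 maps an edge to its endpoints' difference, ∂[p,q] = q − p.
The 7×9 boundary matrix has rank 6 and Smith normal form diag(1,1,1,1,1,1).

Reading off H_k = ker ∂_k / im ∂_{k+1}:

  H_0: rank C_0 − rank ∂_1 = 7 − 6 = 1, and the invariant factors of ∂_1 are all 1, so H_0 = Z.

H_0 = Z.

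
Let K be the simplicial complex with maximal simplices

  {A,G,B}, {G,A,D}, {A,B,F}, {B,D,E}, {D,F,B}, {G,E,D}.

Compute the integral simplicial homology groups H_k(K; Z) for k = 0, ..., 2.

H_0 ≅ Z,  H_1 ≅ Z,  H_2 = 0.

Take the total order A < B < D < E < F < G on the vertex set. Then K (dimension 2) consists of the simplices:

  0-simplices (6): A, B, D, E, F, G
  1-simplices (12): AB, AD, AF, AG, BD, BE, BF, BG, DE, DF, DG, EG
  2-simplices (6): ABF, ABG, ADG, BDE, BDF, DEG

Hence C_0 ≅ Z^6, C_1 ≅ Z^12, C_2 ≅ Z^6.

The boundary map ∂_1: C_1 → C_0 sends each edge [p,q] (with p < q) to q − p. For instance
  ∂BF = F − B.
As a 6×12 matrix over Z this has rank 5, with invariant factors (1,1,1,1,1).

Boundary ∂_2: C_2 → C_1 sends each 2-simplex [p,q,r] to [q,r] − [p,r] + [p,q]. For instance
  ∂ABG = BG − AG + AB,
  ∂ABF = BF − AF + AB.
The resulting 12×6 matrix has rank 6, and its Smith normal form has invariant factors (1,1,1,1,1,1).

Now H_k = ker ∂_k / im ∂_{k+1}, so:

  H_0: rank C_0 − rank ∂_1 = 6 − 5 = 1, and the invariant factors of ∂_1 are all 1, so H_0 = Z.
  H_1: rank ker ∂_1 − rank ∂_2 = (12 − 5) − 6 = 1, and the invariant factors of ∂_2 are all 1, so H_1 = Z.
  H_2: rank ker ∂_2 − rank ∂_3 = (6 − 6) − 0 = 0, and there is no ∂_3, so H_2 = 0.

As a check, the Euler characteristic is 6 − 12 + 6 = 0, which agrees with 1 − 1 + 0 = 0.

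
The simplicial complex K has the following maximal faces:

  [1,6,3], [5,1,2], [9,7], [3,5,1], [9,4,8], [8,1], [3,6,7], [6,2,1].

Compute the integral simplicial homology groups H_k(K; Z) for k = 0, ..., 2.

H_0 ≅ Z,  H_1 ≅ Z,  H_2 = 0.

Fix the vertex order 1 < 2 < 3 < 4 < 5 < 6 < 7 < 8 < 9 and write every simplex with vertices in increasing order. Then dim K = 2 and the simplices of K are:

  0-simplices (9): [1], [2], [3], [4], [5], [6], [7], [8], [9]
  1-simplices (15): [1,2], [1,3], [1,5], [1,6], [1,8], [2,5], [2,6], [3,5], [3,6], [3,7], [4,8], [4,9], [6,7], [7,9], [8,9]
  2-simplices (6): [1,2,5], [1,2,6], [1,3,5], [1,3,6], [3,6,7], [4,8,9]

Hence C_0 ≅ Z^9, C_1 ≅ Z^15, C_2 ≅ Z^6.

∂_1: C_1 → C_0 is given by ∂[p,q] = [q] − [p]. For instance
  ∂[3,7] = [7] − [3].
The resulting 9×15 matrix has rank 8, and its Smith normal form has invariant factors (1,1,1,1,1,1,1,1).

Boundary ∂_2: C_2 → C_1 sends each 2-simplex [p,q,r] to [q,r] − [p,r] + [p,q]. For instance
  ∂[3,6,7] = [6,7] − [3,7] + [3,6],
  ∂[1,2,5] = [2,5] − [1,5] + [1,2].
The 15×6 boundary matrix has rank 6 and Smith normal form diag(1,1,1,1,1,1).

Now H_k = ker ∂_k / im ∂_{k+1}, so:

  H_0: rank C_0 − rank ∂_1 = 9 − 8 = 1, and the invariant factors of ∂_1 are all 1, so H_0 = Z.
  H_1: rank ker ∂_1 − rank ∂_2 = (15 − 8) − 6 = 1, and the invariant factors of ∂_2 are all 1, so H_1 = Z.
  H_2: rank ker ∂_2 − rank ∂_3 = (6 − 6) − 0 = 0, and there is no ∂_3, so H_2 = 0.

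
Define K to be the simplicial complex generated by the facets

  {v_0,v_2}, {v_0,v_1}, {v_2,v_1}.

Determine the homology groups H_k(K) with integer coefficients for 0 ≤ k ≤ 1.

H_0 ≅ Z,  H_1 ≅ Z.

Order the vertices as v_0 < v_1 < v_2. Listing each simplex with vertices in this order, K has dimension 1 with simplices:

  0-simplices (3): [v_0], [v_1], [v_2]
  1-simplices (3): [v_0,v_1], [v_0,v_2], [v_1,v_2]

giving chain groups C_0 ≅ Z^3, C_1 ≅ Z^3.

The boundary map ∂_1: C_1 → C_0 is given by ∂[p,q] = [q] − [p].
The resulting 3×3 matrix has rank 2, and its Smith normal form has invariant factors (1,1).

From H_k ≅ ker(∂_k) / im(∂_{k+1}) we obtain:

  H_0: rank C_0 − rank ∂_1 = 3 − 2 = 1, and the invariant factors of ∂_1 are all 1, so H_0 ≅ Z.
  H_1: rank ker ∂_1 − rank ∂_2 = (3 − 2) − 0 = 1, and there is no ∂_2, so H_1 ≅ Z.

(K is a triangulation of the circle S^1.)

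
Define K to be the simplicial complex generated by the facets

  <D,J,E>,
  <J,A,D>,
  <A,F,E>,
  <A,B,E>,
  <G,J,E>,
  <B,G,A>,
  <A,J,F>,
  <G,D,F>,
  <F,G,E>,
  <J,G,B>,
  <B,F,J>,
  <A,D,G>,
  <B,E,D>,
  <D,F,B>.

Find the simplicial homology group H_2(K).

Take the total order A < B < D < E < F < G < J on the vertex set. Then K (dimension 2) consists of the simplices:

  0-simplices (7): A, B, D, E, F, G, J
  1-simplices (21): AB, AD, AE, AF, AG, AJ, BD, BE, BF, BG, BJ, DE, DF, DG, DJ, EF, EG, EJ, FG, FJ, GJ
  2-simplices (14): ABE, ABG, ADG, ADJ, AEF, AFJ, BDE, BDF, BFJ, BGJ, DEJ, DFG, EFG, EGJ

Hence C_0 ≅ Z^7, C_1 ≅ Z^21, C_2 ≅ Z^14.

The boundary map ∂_1: C_1 → C_0 sends each edge [p,q] (with p < q) to q − p. For instance
  ∂EJ = J − E.
This gives a 7×21 integer matrix of rank 6; reducing to Smith normal form yields diagonal entries (1,1,1,1,1,1).

∂_2: C_2 → C_1 maps a triangle to the signed sum of its edges. For instance
  ∂AFJ = FJ − AJ + AF,
  ∂ADJ = DJ − AJ + AD.
As a 21×14 matrix over Z this has rank 13, with invariant factors (1,1,1,1,1,1,1,1,1,1,1,1,1).

Reading off H_k = ker ∂_k / im ∂_{k+1}:

  H_2: rank ker ∂_2 − rank ∂_3 = (14 − 13) − 0 = 1, and there is no ∂_3, so H_2 = Z.

(K is a triangulation of the torus T^2.)

H_2 = Z.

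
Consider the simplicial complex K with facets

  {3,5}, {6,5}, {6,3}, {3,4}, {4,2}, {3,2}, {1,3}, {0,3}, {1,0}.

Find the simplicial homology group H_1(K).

H_1 ≅ Z^3.

K has 7 vertices, 9 edges.
rank ∂_1 = 6, rank ∂_2 = 0 ⇒ b_1 = 9 − 6 − 0 = 3. So H_1 ≅ Z^3.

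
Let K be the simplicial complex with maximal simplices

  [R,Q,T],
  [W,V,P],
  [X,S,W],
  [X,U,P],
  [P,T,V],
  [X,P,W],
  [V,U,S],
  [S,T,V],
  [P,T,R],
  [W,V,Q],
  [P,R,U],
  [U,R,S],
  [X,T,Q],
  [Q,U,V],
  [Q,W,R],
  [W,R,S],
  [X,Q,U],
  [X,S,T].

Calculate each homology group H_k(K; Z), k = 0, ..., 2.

K has 9 vertices, 27 edges, 18 triangles.
rank ∂_0 = 0, rank ∂_1 = 8 ⇒ b_0 = 9 − 0 − 8 = 1; all invariant factors of ∂_1 are 1 so no torsion. So H_0 = Z.
rank ∂_1 = 8, rank ∂_2 = 17 ⇒ b_1 = 27 − 8 − 17 = 2; all invariant factors of ∂_2 are 1 so no torsion. So H_1 = Z^2.
rank ∂_2 = 17, rank ∂_3 = 0 ⇒ b_2 = 18 − 17 − 0 = 1. So H_2 = Z.

H_0 ≅ Z,  H_1 ≅ Z^2,  H_2 ≅ Z.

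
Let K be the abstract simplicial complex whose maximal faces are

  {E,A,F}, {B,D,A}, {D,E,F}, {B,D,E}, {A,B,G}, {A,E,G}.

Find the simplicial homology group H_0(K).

H_0 = Z.

Take the total order A < B < D < E < F < G on the vertex set. Then K (dimension 2) consists of the simplices:

  0-simplices (6): A, B, D, E, F, G
  1-simplices (12): AB, AD, AE, AF, AG, BD, BE, BG, DE, DF, EF, EG
  2-simplices (6): ABD, ABG, AEF, AEG, BDE, DEF

Hence C_0 ≅ Z^6, C_1 ≅ Z^12, C_2 ≅ Z^6.

The boundary map ∂_1: C_1 → C_0 sends each edge [p,q] (with p < q) to q − p.
This gives a 6×12 integer matrix of rank 5; reducing to Smith normal form yields diagonal entries (1,1,1,1,1).

The boundary map ∂_2: C_2 → C_1 maps a triangle to the signed sum of its edges. For instance
  ∂ABG = BG − AG + AB,
  ∂AEG = EG − AG + AE.
The 12×6 boundary matrix has rank 6 and Smith normal form diag(1,1,1,1,1,1).

From H_k ≅ ker(∂_k) / im(∂_{k+1}) we obtain:

  H_0: rank C_0 − rank ∂_1 = 6 − 5 = 1, and the invariant factors of ∂_1 are all 1, so H_0 = Z.

(K is a triangulation of the cylinder S^1 x I.)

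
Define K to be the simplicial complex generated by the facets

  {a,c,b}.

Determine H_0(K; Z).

K has 3 vertices, 3 edges, 1 triangle.
rank ∂_0 = 0, rank ∂_1 = 2 ⇒ b_0 = 3 − 0 − 2 = 1; all invariant factors of ∂_1 are 1 so no torsion. So H_0 ≅ Z.

H_0 = Z.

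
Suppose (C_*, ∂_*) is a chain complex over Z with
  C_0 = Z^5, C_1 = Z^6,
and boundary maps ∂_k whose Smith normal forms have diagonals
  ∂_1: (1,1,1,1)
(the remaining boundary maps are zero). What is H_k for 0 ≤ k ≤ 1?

H_0: b_0 = 5 − 0 − 4 = 1; torsion from ∂_1 factors > 1: none. So H_0 ≅ Z.
H_1: b_1 = 6 − 4 − 0 = 2; torsion from ∂_2 factors > 1: none. So H_1 ≅ Z^2.

H_0 ≅ Z,  H_1 ≅ Z^2.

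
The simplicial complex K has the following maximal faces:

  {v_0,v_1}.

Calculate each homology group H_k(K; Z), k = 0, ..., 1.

H_0 ≅ Z,  H_1 = 0.

Take the total order v_0 < v_1 on the vertex set. Then K (dimension 1) consists of the simplices:

  0-simplices (2): [v_0], [v_1]
  1-simplices (1): [v_0,v_1]

giving chain groups C_0 ≅ Z^2, C_1 ≅ Z^1.

The boundary map ∂_1: C_1 → C_0 sends each edge [p,q] (with p < q) to q − p.
The 2×1 boundary matrix has rank 1 and Smith normal form diag(1).

Computing H_k = (kernel of ∂_k) / (image of ∂_{k+1}):

  H_0: rank C_0 − rank ∂_1 = 2 − 1 = 1, and the invariant factors of ∂_1 are all 1, so H_0 = Z.
  H_1: rank ker ∂_1 − rank ∂_2 = (1 − 1) − 0 = 0, and there is no ∂_2, so H_1 = 0.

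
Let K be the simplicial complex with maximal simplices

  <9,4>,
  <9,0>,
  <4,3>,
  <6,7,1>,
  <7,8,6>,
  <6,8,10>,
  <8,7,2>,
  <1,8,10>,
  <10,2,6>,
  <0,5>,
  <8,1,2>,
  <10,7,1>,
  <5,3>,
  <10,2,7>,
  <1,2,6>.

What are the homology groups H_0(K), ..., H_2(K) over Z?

Take the total order 0 < 1 < 2 < 3 < 4 < 5 < 6 < 7 < 8 < 9 < 10 on the vertex set. Then K (dimension 2) consists of the simplices:

  0-simplices (11): [0], [1], [2], [3], [4], [5], [6], [7], [8], [9], [10]
  1-simplices (20): [0,5], [0,9], [1,2], [1,6], [1,7], [1,8], [1,10], [2,6], [2,7], [2,8], [2,10], [3,4], [3,5], [4,9], [6,7], [6,8], [6,10], [7,8], [7,10], [8,10]
  2-simplices (10): [1,2,6], [1,2,8], [1,6,7], [1,7,10], [1,8,10], [2,6,10], [2,7,8], [2,7,10], [6,7,8], [6,8,10]

giving chain groups C_0 ≅ Z^11, C_1 ≅ Z^20, C_2 ≅ Z^10.

Boundary ∂_1: C_1 → C_0 is given by ∂[p,q] = [q] − [p].
As a 11×20 matrix over Z this has rank 9, with invariant factors (1,1,1,1,1,1,1,1,1).

The boundary map ∂_2: C_2 → C_1 acts by ∂[p,q,r] = [q,r] − [p,r] + [p,q]. For instance
  ∂[1,2,8] = [2,8] − [1,8] + [1,2],
  ∂[1,6,7] = [6,7] − [1,7] + [1,6].
This gives a 20×10 integer matrix of rank 10; reducing to Smith normal form yields diagonal entries (1,1,1,1,1,1,1,1,1,2).

From H_k ≅ ker(∂_k) / im(∂_{k+1}) we obtain:

  H_0: rank C_0 − rank ∂_1 = 11 − 9 = 2, and the invariant factors of ∂_1 are all 1, so H_0 = Z^2.
  H_1: rank ker ∂_1 − rank ∂_2 = (20 − 9) − 10 = 1, and ∂_2 has invariant factor 2 > 1, so H_1 = Z ⊕ Z/2Z.
  H_2: rank ker ∂_2 − rank ∂_3 = (10 − 10) − 0 = 0, and there is no ∂_3, so H_2 = 0.

As a check, the Euler characteristic is 11 − 20 + 10 = 1, which agrees with 2 − 1 + 0 = 1.
(K is a triangulation of the disjoint union of the real projective plane RP^2 and the circle S^1.)

H_0 ≅ Z^2,  H_1 ≅ Z ⊕ Z/2Z,  H_2 = 0.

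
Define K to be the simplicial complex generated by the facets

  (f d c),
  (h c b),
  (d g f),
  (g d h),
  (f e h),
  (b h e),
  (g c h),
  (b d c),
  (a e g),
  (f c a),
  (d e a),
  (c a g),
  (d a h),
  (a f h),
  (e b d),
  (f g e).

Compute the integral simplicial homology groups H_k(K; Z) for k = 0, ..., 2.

H_0 = Z,  H_1 = Z^2,  H_2 = Z.

We work with the vertex ordering a < b < c < d < e < f < g < h. The simplices of K, each written with vertices in increasing order, are:

  0-simplices (8): a, b, c, d, e, f, g, h
  1-simplices (24): ac, ad, ae, af, ag, ah, bc, bd, be, bh, cd, cf, cg, ch, de, df, dg, dh, ef, eg, eh, fg, fh, gh
  2-simplices (16): acf, acg, ade, adh, aeg, afh, bcd, bch, bde, beh, cdf, cgh, dfg, dgh, efg, efh

Hence C_0 ≅ Z^8, C_1 ≅ Z^24, C_2 ≅ Z^16.

∂_1: C_1 → C_0 maps an edge to its endpoints' difference, ∂[p,q] = q − p. For instance
  ∂de = e − d.
The resulting 8×24 matrix has rank 7, and its Smith normal form has invariant factors (1,1,1,1,1,1,1).

∂_2: C_2 → C_1 sends each 2-simplex [p,q,r] to [q,r] − [p,r] + [p,q]. For instance
  ∂beh = eh − bh + be,
  ∂cgh = gh − ch + cg.
As a 24×16 matrix over Z this has rank 15, with invariant factors (1,1,1,1,1,1,1,1,1,1,1,1,1,1,1).

Now H_k = ker ∂_k / im ∂_{k+1}, so:

  H_0: rank C_0 − rank ∂_1 = 8 − 7 = 1, and the invariant factors of ∂_1 are all 1, so H_0 ≅ Z.
  H_1: rank ker ∂_1 − rank ∂_2 = (24 − 7) − 15 = 2, and the invariant factors of ∂_2 are all 1, so H_1 ≅ Z^2.
  H_2: rank ker ∂_2 − rank ∂_3 = (16 − 15) − 0 = 1, and there is no ∂_3, so H_2 ≅ Z.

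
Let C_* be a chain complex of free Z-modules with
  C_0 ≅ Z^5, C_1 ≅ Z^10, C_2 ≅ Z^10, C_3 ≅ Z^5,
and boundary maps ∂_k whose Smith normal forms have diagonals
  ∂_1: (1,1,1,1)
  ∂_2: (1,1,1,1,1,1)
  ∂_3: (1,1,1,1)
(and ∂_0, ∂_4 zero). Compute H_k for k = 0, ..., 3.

H_0: b_0 = 5 − 0 − 4 = 1; torsion from ∂_1 factors > 1: none. So H_0 = Z.
H_1: b_1 = 10 − 4 − 6 = 0; torsion from ∂_2 factors > 1: none. So H_1 = 0.
H_2: b_2 = 10 − 6 − 4 = 0; torsion from ∂_3 factors > 1: none. So H_2 = 0.
H_3: b_3 = 5 − 4 − 0 = 1; torsion from ∂_4 factors > 1: none. So H_3 = Z.

H_0 = Z,  H_1 = 0,  H_2 = 0,  H_3 = Z.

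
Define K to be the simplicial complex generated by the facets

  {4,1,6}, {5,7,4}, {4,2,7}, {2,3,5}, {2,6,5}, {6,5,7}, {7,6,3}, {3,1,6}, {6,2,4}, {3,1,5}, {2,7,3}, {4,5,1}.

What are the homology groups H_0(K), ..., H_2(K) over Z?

H_0 ≅ Z,  H_1 ≅ Z/2,  H_2 = 0.

K has 7 vertices, 18 edges, 12 triangles.
rank ∂_0 = 0, rank ∂_1 = 6 ⇒ b_0 = 7 − 0 − 6 = 1; all invariant factors of ∂_1 are 1 so no torsion. So H_0 ≅ Z.
rank ∂_1 = 6, rank ∂_2 = 12 ⇒ b_1 = 18 − 6 − 12 = 0; ∂_2 has invariant factor(s) [2] giving torsion. So H_1 ≅ Z/2.
rank ∂_2 = 12, rank ∂_3 = 0 ⇒ b_2 = 12 − 12 − 0 = 0. So H_2 ≅ 0.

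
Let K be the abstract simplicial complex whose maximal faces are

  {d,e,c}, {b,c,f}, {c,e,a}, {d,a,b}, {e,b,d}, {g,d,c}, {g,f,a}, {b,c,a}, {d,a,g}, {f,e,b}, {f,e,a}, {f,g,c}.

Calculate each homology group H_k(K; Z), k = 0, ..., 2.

We work with the vertex ordering a < b < c < d < e < f < g. The simplices of K, each written with vertices in increasing order, are:

  0-simplices (7): a, b, c, d, e, f, g
  1-simplices (18): ab, ac, ad, ae, af, ag, bc, bd, be, bf, cd, ce, cf, cg, de, dg, ef, fg
  2-simplices (12): abc, abd, ace, adg, aef, afg, bcf, bde, bef, cde, cdg, cfg

giving chain groups C_0 ≅ Z^7, C_1 ≅ Z^18, C_2 ≅ Z^12.

Boundary ∂_1: C_1 → C_0 sends each edge [p,q] (with p < q) to q − p. For instance
  ∂bf = f − b.
As a 7×18 matrix over Z this has rank 6, with invariant factors (1,1,1,1,1,1).

The boundary map ∂_2: C_2 → C_1 sends each 2-simplex [p,q,r] to [q,r] − [p,r] + [p,q]. For instance
  ∂cde = de − ce + cd,
  ∂bde = de − be + bd.
The resulting 18×12 matrix has rank 12, and its Smith normal form has invariant factors (1,1,1,1,1,1,1,1,1,1,1,2).

From H_k ≅ ker(∂_k) / im(∂_{k+1}) we obtain:

  H_0: rank C_0 − rank ∂_1 = 7 − 6 = 1, and the invariant factors of ∂_1 are all 1, so H_0 = Z.
  H_1: rank ker ∂_1 − rank ∂_2 = (18 − 6) − 12 = 0, and ∂_2 has invariant factor 2 > 1, so H_1 = Z/2.
  H_2: rank ker ∂_2 − rank ∂_3 = (12 − 12) − 0 = 0, and there is no ∂_3, so H_2 = 0.

As a check, the Euler characteristic is 7 − 18 + 12 = 1, which agrees with 1 − 0 + 0 = 1.

H_0 = Z,  H_1 = Z/2,  H_2 = 0.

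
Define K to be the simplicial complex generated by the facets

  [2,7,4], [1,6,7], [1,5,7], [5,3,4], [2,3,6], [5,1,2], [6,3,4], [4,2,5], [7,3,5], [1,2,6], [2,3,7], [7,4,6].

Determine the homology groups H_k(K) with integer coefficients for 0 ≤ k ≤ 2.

K has 7 vertices, 18 edges, 12 triangles.
rank ∂_0 = 0, rank ∂_1 = 6 ⇒ b_0 = 7 − 0 − 6 = 1; all invariant factors of ∂_1 are 1 so no torsion. So H_0 = Z.
rank ∂_1 = 6, rank ∂_2 = 12 ⇒ b_1 = 18 − 6 − 12 = 0; ∂_2 has invariant factor(s) [2] giving torsion. So H_1 = Z/2Z.
rank ∂_2 = 12, rank ∂_3 = 0 ⇒ b_2 = 12 − 12 − 0 = 0. So H_2 = 0.

H_0 = Z,  H_1 = Z/2Z,  H_2 = 0.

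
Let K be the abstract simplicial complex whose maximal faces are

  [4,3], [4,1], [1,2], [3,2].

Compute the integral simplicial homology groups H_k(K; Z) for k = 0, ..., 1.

We work with the vertex ordering 1 < 2 < 3 < 4. The simplices of K, each written with vertices in increasing order, are:

  0-simplices (4): [1], [2], [3], [4]
  1-simplices (4): [1,2], [1,4], [2,3], [3,4]

giving chain groups C_0 ≅ Z^4, C_1 ≅ Z^4.

The boundary map ∂_1: C_1 → C_0 sends each edge [p,q] (with p < q) to q − p.
The resulting 4×4 matrix has rank 3, and its Smith normal form has invariant factors (1,1,1).

Reading off H_k = ker ∂_k / im ∂_{k+1}:

  H_0: rank C_0 − rank ∂_1 = 4 − 3 = 1, and the invariant factors of ∂_1 are all 1, so H_0 = Z.
  H_1: rank ker ∂_1 − rank ∂_2 = (4 − 3) − 0 = 1, and there is no ∂_2, so H_1 = Z.

H_0 ≅ Z,  H_1 ≅ Z.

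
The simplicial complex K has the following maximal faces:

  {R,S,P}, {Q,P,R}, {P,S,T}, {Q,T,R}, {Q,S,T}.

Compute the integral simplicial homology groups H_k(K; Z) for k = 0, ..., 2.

H_0 = Z,  H_1 = Z,  H_2 = 0.

Order the vertices as P < Q < R < S < T. Listing each simplex with vertices in this order, K has dimension 2 with simplices:

  0-simplices (5): P, Q, R, S, T
  1-simplices (10): PQ, PR, PS, PT, QR, QS, QT, RS, RT, ST
  2-simplices (5): PQR, PRS, PST, QRT, QST

so the chain groups are C_0 ≅ Z^5, C_1 ≅ Z^10, C_2 ≅ Z^5.

Boundary ∂_1: C_1 → C_0 sends each edge [p,q] (with p < q) to q − p. For instance
  ∂RT = T − R.
The 5×10 boundary matrix has rank 4 and Smith normal form diag(1,1,1,1).

∂_2: C_2 → C_1 acts by ∂[p,q,r] = [q,r] − [p,r] + [p,q]. For instance
  ∂PQR = QR − PR + PQ,
  ∂PST = ST − PT + PS.
The resulting 10×5 matrix has rank 5, and its Smith normal form has invariant factors (1,1,1,1,1).

Now H_k = ker ∂_k / im ∂_{k+1}, so:

  H_0: rank C_0 − rank ∂_1 = 5 − 4 = 1, and the invariant factors of ∂_1 are all 1, so H_0 ≅ Z.
  H_1: rank ker ∂_1 − rank ∂_2 = (10 − 4) − 5 = 1, and the invariant factors of ∂_2 are all 1, so H_1 ≅ Z.
  H_2: rank ker ∂_2 − rank ∂_3 = (5 − 5) − 0 = 0, and there is no ∂_3, so H_2 ≅ 0.

As a check, the Euler characteristic is 5 − 10 + 5 = 0, which agrees with 1 − 1 + 0 = 0.
(K is a triangulation of the Möbius band.)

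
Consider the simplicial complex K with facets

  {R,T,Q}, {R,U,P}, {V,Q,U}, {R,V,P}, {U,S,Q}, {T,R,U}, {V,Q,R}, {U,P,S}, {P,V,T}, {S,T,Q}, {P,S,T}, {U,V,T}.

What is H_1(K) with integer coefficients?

H_1 ≅ Z/2.

Take the total order P < Q < R < S < T < U < V on the vertex set. Then K (dimension 2) consists of the simplices:

  0-simplices (7): P, Q, R, S, T, U, V
  1-simplices (18): PR, PS, PT, PU, PV, QR, QS, QT, QU, QV, RT, RU, RV, ST, SU, TU, TV, UV
  2-simplices (12): PRU, PRV, PST, PSU, PTV, QRT, QRV, QST, QSU, QUV, RTU, TUV

giving chain groups C_0 ≅ Z^7, C_1 ≅ Z^18, C_2 ≅ Z^12.

Boundary ∂_1: C_1 → C_0 sends each edge [p,q] (with p < q) to q − p.
This gives a 7×18 integer matrix of rank 6; reducing to Smith normal form yields diagonal entries (1,1,1,1,1,1).

The boundary map ∂_2: C_2 → C_1 sends each 2-simplex [p,q,r] to [q,r] − [p,r] + [p,q]. For instance
  ∂RTU = TU − RU + RT,
  ∂PRV = RV − PV + PR.
As a 18×12 matrix over Z this has rank 12, with invariant factors (1,1,1,1,1,1,1,1,1,1,1,2).

Now H_k = ker ∂_k / im ∂_{k+1}, so:

  H_1: rank ker ∂_1 − rank ∂_2 = (18 − 6) − 12 = 0, and ∂_2 has invariant factor 2 > 1, so H_1 = Z/2.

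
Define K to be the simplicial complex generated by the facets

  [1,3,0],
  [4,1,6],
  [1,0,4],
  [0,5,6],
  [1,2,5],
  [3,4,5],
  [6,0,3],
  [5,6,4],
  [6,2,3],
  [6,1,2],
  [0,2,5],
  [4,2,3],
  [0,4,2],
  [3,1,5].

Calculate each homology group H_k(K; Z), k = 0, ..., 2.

H_0 = Z,  H_1 = Z^2,  H_2 = Z.

Fix the vertex order 0 < 1 < 2 < 3 < 4 < 5 < 6 and write every simplex with vertices in increasing order. Then dim K = 2 and the simplices of K are:

  0-simplices (7): [0], [1], [2], [3], [4], [5], [6]
  1-simplices (21): [0,1], [0,2], [0,3], [0,4], [0,5], [0,6], [1,2], [1,3], [1,4], [1,5], [1,6], [2,3], [2,4], [2,5], [2,6], [3,4], [3,5], [3,6], [4,5], [4,6], [5,6]
  2-simplices (14): [0,1,3], [0,1,4], [0,2,4], [0,2,5], [0,3,6], [0,5,6], [1,2,5], [1,2,6], [1,3,5], [1,4,6], [2,3,4], [2,3,6], [3,4,5], [4,5,6]

so the chain groups are C_0 ≅ Z^7, C_1 ≅ Z^21, C_2 ≅ Z^14.

The boundary map ∂_1: C_1 → C_0 is given by ∂[p,q] = [q] − [p]. For instance
  ∂[1,6] = [6] − [1].
As a 7×21 matrix over Z this has rank 6, with invariant factors (1,1,1,1,1,1).

The boundary map ∂_2: C_2 → C_1 acts by ∂[p,q,r] = [q,r] − [p,r] + [p,q]. For instance
  ∂[1,3,5] = [3,5] − [1,5] + [1,3],
  ∂[0,3,6] = [3,6] − [0,6] + [0,3].
The resulting 21×14 matrix has rank 13, and its Smith normal form has invariant factors (1,1,1,1,1,1,1,1,1,1,1,1,1).

Computing H_k = (kernel of ∂_k) / (image of ∂_{k+1}):

  H_0: rank C_0 − rank ∂_1 = 7 − 6 = 1, and the invariant factors of ∂_1 are all 1, so H_0 = Z.
  H_1: rank ker ∂_1 − rank ∂_2 = (21 − 6) − 13 = 2, and the invariant factors of ∂_2 are all 1, so H_1 = Z^2.
  H_2: rank ker ∂_2 − rank ∂_3 = (14 − 13) − 0 = 1, and there is no ∂_3, so H_2 = Z.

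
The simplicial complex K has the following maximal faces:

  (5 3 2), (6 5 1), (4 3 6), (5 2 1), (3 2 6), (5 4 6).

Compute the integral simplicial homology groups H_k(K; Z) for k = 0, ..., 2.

Take the total order 1 < 2 < 3 < 4 < 5 < 6 on the vertex set. Then K (dimension 2) consists of the simplices:

  0-simplices (6): [1], [2], [3], [4], [5], [6]
  1-simplices (12): [1,2], [1,5], [1,6], [2,3], [2,5], [2,6], [3,4], [3,5], [3,6], [4,5], [4,6], [5,6]
  2-simplices (6): [1,2,5], [1,5,6], [2,3,5], [2,3,6], [3,4,6], [4,5,6]

Hence C_0 ≅ Z^6, C_1 ≅ Z^12, C_2 ≅ Z^6.

∂_1: C_1 → C_0 is given by ∂[p,q] = [q] − [p].
As a 6×12 matrix over Z this has rank 5, with invariant factors (1,1,1,1,1).

Boundary ∂_2: C_2 → C_1 sends each 2-simplex [p,q,r] to [q,r] − [p,r] + [p,q]. For instance
  ∂[4,5,6] = [5,6] − [4,6] + [4,5],
  ∂[3,4,6] = [4,6] − [3,6] + [3,4].
The 12×6 boundary matrix has rank 6 and Smith normal form diag(1,1,1,1,1,1).

Reading off H_k = ker ∂_k / im ∂_{k+1}:

  H_0: rank C_0 − rank ∂_1 = 6 − 5 = 1, and the invariant factors of ∂_1 are all 1, so H_0 ≅ Z.
  H_1: rank ker ∂_1 − rank ∂_2 = (12 − 5) − 6 = 1, and the invariant factors of ∂_2 are all 1, so H_1 ≅ Z.
  H_2: rank ker ∂_2 − rank ∂_3 = (6 − 6) − 0 = 0, and there is no ∂_3, so H_2 ≅ 0.

As a check, the Euler characteristic is 6 − 12 + 6 = 0, which agrees with 1 − 1 + 0 = 0.

H_0 ≅ Z,  H_1 ≅ Z,  H_2 = 0.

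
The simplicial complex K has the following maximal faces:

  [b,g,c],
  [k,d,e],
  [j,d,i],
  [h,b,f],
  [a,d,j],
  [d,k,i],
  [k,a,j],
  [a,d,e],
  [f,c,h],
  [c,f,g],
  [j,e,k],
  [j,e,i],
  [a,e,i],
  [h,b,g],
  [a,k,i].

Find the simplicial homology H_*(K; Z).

H_0 = Z^2,  H_1 = Z ⊕ Z_2,  H_2 = 0.

Fix the vertex order a < b < c < d < e < f < g < h < i < j < k and write every simplex with vertices in increasing order. Then dim K = 2 and the simplices of K are:

  0-simplices (11): a, b, c, d, e, f, g, h, i, j, k
  1-simplices (25): ad, ae, ai, aj, ak, bc, bf, bg, bh, cf, cg, ch, de, di, dj, dk, ei, ej, ek, fg, fh, gh, ij, ik, jk
  2-simplices (15): ade, adj, aei, aik, ajk, bcg, bfh, bgh, cfg, cfh, dek, dij, dik, eij, ejk

so the chain groups are C_0 ≅ Z^11, C_1 ≅ Z^25, C_2 ≅ Z^15.

Boundary ∂_1: C_1 → C_0 sends each edge [p,q] (with p < q) to q − p. For instance
  ∂bh = h − b.
This gives a 11×25 integer matrix of rank 9; reducing to Smith normal form yields diagonal entries (1,1,1,1,1,1,1,1,1).

Boundary ∂_2: C_2 → C_1 maps a triangle to the signed sum of its edges. For instance
  ∂aei = ei − ai + ae,
  ∂cfg = fg − cg + cf.
The resulting 25×15 matrix has rank 15, and its Smith normal form has invariant factors (1,1,1,1,1,1,1,1,1,1,1,1,1,1,2).

Reading off H_k = ker ∂_k / im ∂_{k+1}:

  H_0: rank C_0 − rank ∂_1 = 11 − 9 = 2, and the invariant factors of ∂_1 are all 1, so H_0 ≅ Z^2.
  H_1: rank ker ∂_1 − rank ∂_2 = (25 − 9) − 15 = 1, and ∂_2 has invariant factor 2 > 1, so H_1 ≅ Z ⊕ Z_2.
  H_2: rank ker ∂_2 − rank ∂_3 = (15 − 15) − 0 = 0, and there is no ∂_3, so H_2 ≅ 0.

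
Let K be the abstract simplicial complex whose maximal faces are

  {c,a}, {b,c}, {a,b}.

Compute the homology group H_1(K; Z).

Order the vertices as a < b < c. Listing each simplex with vertices in this order, K has dimension 1 with simplices:

  0-simplices (3): a, b, c
  1-simplices (3): ab, ac, bc

so the chain groups are C_0 ≅ Z^3, C_1 ≅ Z^3.

Boundary ∂_1: C_1 → C_0 is given by ∂[p,q] = [q] − [p].
This gives a 3×3 integer matrix of rank 2; reducing to Smith normal form yields diagonal entries (1,1).

From H_k ≅ ker(∂_k) / im(∂_{k+1}) we obtain:

  H_1: rank ker ∂_1 − rank ∂_2 = (3 − 2) − 0 = 1, and there is no ∂_2, so H_1 ≅ Z.

H_1 = Z.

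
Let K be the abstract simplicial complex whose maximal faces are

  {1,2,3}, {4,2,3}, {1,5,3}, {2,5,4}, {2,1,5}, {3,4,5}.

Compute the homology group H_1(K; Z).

H_1 = 0.

Take the total order 1 < 2 < 3 < 4 < 5 on the vertex set. Then K (dimension 2) consists of the simplices:

  0-simplices (5): [1], [2], [3], [4], [5]
  1-simplices (9): [1,2], [1,3], [1,5], [2,3], [2,4], [2,5], [3,4], [3,5], [4,5]
  2-simplices (6): [1,2,3], [1,2,5], [1,3,5], [2,3,4], [2,4,5], [3,4,5]

Hence C_0 ≅ Z^5, C_1 ≅ Z^9, C_2 ≅ Z^6.

The boundary map ∂_1: C_1 → C_0 maps an edge to its endpoints' difference, ∂[p,q] = q − p. For instance
  ∂[4,5] = [5] − [4].
This gives a 5×9 integer matrix of rank 4; reducing to Smith normal form yields diagonal entries (1,1,1,1).

The boundary map ∂_2: C_2 → C_1 sends each 2-simplex [p,q,r] to [q,r] − [p,r] + [p,q]. For instance
  ∂[1,2,5] = [2,5] − [1,5] + [1,2],
  ∂[1,3,5] = [3,5] − [1,5] + [1,3].
The resulting 9×6 matrix has rank 5, and its Smith normal form has invariant factors (1,1,1,1,1).

Reading off H_k = ker ∂_k / im ∂_{k+1}:

  H_1: rank ker ∂_1 − rank ∂_2 = (9 − 4) − 5 = 0, and the invariant factors of ∂_2 are all 1, so H_1 = 0.

(K is a triangulation of the 2-sphere S^2.)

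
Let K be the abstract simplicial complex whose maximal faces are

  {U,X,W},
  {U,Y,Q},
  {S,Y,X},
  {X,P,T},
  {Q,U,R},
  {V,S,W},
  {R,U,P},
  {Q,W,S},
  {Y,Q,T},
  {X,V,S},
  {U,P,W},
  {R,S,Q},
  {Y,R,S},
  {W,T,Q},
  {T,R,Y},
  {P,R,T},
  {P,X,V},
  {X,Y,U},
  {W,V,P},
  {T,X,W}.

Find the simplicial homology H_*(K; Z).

Order the vertices as P < Q < R < S < T < U < V < W < X < Y. Listing each simplex with vertices in this order, K has dimension 2 with simplices:

  0-simplices (10): P, Q, R, S, T, U, V, W, X, Y
  1-simplices (30): PR, PT, PU, PV, PW, PX, QR, QS, QT, QU, QW, QY, RS, RT, RU, RY, SV, SW, SX, SY, TW, TX, TY, UW, UX, UY, VW, VX, WX, XY
  2-simplices (20): PRT, PRU, PTX, PUW, PVW, PVX, QRS, QRU, QSW, QTW, QTY, QUY, RSY, RTY, SVW, SVX, SXY, TWX, UWX, UXY

so the chain groups are C_0 ≅ Z^10, C_1 ≅ Z^30, C_2 ≅ Z^20.

The boundary map ∂_1: C_1 → C_0 is given by ∂[p,q] = [q] − [p]. For instance
  ∂XY = Y − X.
As a 10×30 matrix over Z this has rank 9, with invariant factors (1,1,1,1,1,1,1,1,1).

∂_2: C_2 → C_1 acts by ∂[p,q,r] = [q,r] − [p,r] + [p,q]. For instance
  ∂QTY = TY − QY + QT,
  ∂RSY = SY − RY + RS.
This gives a 30×20 integer matrix of rank 20; reducing to Smith normal form yields diagonal entries (1,1,1,1,1,1,1,1,1,1,1,1,1,1,1,1,1,1,1,2).

From H_k ≅ ker(∂_k) / im(∂_{k+1}) we obtain:

  H_0: rank C_0 − rank ∂_1 = 10 − 9 = 1, and the invariant factors of ∂_1 are all 1, so H_0 ≅ Z.
  H_1: rank ker ∂_1 − rank ∂_2 = (30 − 9) − 20 = 1, and ∂_2 has invariant factor 2 > 1, so H_1 ≅ Z ⊕ Z/2Z.
  H_2: rank ker ∂_2 − rank ∂_3 = (20 − 20) − 0 = 0, and there is no ∂_3, so H_2 ≅ 0.

(K is a triangulation of the Klein bottle.)

H_0 = Z,  H_1 = Z ⊕ Z/2Z,  H_2 = 0.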